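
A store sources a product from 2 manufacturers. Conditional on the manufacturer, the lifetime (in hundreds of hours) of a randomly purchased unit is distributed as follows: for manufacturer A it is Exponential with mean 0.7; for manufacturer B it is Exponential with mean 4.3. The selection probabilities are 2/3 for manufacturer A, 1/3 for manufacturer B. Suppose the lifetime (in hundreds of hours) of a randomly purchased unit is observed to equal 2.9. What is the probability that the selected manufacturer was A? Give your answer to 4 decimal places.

0.2769

Likelihoods f(2.9 | ·): A: 0.022682; B: 0.118477.
Posterior ∝ prior × likelihood. Numerator for A: 0.666667·0.022682 = 0.0151214.
Normalizing constant: 0.666667·0.022682 + 0.333333·0.118477 = 0.0546138.
P(A | observation) = 0.0151214 / 0.0546138 = 0.276878.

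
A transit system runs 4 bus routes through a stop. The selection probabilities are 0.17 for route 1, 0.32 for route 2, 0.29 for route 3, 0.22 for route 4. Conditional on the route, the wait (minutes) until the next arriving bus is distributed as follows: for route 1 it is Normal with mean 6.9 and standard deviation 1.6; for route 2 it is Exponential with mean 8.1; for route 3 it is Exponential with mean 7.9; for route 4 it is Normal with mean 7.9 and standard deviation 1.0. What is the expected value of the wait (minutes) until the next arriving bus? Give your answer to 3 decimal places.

7.794

Component means — 1: 6.9; 2: 8.1; 3: 7.9; 4: 7.9.
E[X] = 0.17·6.9 + 0.32·8.1 + 0.29·7.9 + 0.22·7.9 = 7.794.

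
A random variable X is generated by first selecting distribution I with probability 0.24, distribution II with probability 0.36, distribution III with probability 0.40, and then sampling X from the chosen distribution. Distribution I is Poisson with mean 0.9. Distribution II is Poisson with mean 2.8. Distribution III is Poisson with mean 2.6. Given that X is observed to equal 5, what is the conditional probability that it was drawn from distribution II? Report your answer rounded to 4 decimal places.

0.5122

Likelihoods P(X=5 | ·): I: 0.00200063; II: 0.0872136; III: 0.0735394.
Posterior ∝ prior × likelihood. Numerator for II: 0.36·0.0872136 = 0.0313969.
Normalizing constant: 0.24·0.00200063 + 0.36·0.0872136 + 0.4·0.0735394 = 0.0612928.
P(II | observation) = 0.0313969 / 0.0612928 = 0.512245.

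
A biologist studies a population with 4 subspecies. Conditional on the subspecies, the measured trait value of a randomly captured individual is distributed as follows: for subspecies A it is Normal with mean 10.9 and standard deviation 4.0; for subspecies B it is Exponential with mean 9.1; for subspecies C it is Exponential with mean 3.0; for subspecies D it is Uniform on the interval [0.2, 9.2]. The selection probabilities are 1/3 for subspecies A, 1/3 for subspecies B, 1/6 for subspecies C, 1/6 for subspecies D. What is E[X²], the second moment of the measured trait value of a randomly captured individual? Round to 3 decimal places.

For each component E[X²] = Var + (mean)², giving A: 134.81; B: 165.62; C: 18; D: 28.84.
Overall E[X²] = 0.333333·134.81 + 0.333333·165.62 + 0.166667·18 + 0.166667·28.84 = 107.95.

107.950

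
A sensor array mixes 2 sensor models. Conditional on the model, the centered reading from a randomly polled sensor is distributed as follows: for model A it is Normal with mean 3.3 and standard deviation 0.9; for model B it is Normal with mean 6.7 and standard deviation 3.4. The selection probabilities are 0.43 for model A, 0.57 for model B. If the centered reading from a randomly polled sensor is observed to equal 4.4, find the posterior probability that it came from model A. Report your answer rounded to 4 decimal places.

0.6293

Likelihoods f(4.4 | ·): A: 0.210033; B: 0.0933387.
Posterior ∝ prior × likelihood. Numerator for A: 0.43·0.210033 = 0.0903141.
Normalizing constant: 0.43·0.210033 + 0.57·0.0933387 = 0.143517.
P(A | observation) = 0.0903141 / 0.143517 = 0.629291.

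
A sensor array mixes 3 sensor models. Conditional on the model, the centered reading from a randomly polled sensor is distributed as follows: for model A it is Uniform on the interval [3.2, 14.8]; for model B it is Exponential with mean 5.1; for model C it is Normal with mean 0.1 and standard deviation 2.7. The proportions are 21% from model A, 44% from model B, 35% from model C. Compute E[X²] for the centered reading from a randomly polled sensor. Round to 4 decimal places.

44.8086

For each component E[X²] = Var + (mean)², giving A: 92.2133; B: 52.02; C: 7.3.
Overall E[X²] = 0.21·92.2133 + 0.44·52.02 + 0.35·7.3 = 44.8086.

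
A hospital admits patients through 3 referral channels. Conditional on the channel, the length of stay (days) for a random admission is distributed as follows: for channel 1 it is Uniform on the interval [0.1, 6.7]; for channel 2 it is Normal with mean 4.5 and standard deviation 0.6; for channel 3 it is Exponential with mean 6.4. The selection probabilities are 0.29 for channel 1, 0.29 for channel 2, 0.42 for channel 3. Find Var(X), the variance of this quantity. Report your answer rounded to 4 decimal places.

19.9980

Per component, 1: μ=3.4, E[X²]=15.19; 2: μ=4.5, E[X²]=20.61; 3: μ=6.4, E[X²]=81.92.
E[X] = 0.29·3.4 + 0.29·4.5 + 0.42·6.4 = 4.979.
E[X²] = 0.29·15.19 + 0.29·20.61 + 0.42·81.92 = 44.7884.
Var(X) = E[X²] − (E[X])² = 44.7884 − 24.7904 = 19.998.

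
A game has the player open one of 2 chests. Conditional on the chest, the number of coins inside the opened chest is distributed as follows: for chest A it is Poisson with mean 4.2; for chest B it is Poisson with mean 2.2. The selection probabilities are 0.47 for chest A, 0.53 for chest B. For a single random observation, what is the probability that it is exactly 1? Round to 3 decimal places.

0.159

Conditional on each chest, P(X = 1): A: 0.0629814; B: 0.243767.
By total probability, P(X = 1) = 0.47·0.0629814 + 0.53·0.243767 = 0.158798.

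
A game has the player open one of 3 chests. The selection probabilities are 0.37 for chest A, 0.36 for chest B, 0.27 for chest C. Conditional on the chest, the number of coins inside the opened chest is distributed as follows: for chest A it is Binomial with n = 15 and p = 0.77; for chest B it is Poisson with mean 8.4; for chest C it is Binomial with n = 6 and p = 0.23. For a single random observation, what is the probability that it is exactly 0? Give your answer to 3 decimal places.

Conditional on each chest, P(X = 0): A: 2.66635e-10; B: 0.000224867; C: 0.208422.
By total probability, P(X = 0) = 0.37·2.66635e-10 + 0.36·0.000224867 + 0.27·0.208422 = 0.056355.

0.056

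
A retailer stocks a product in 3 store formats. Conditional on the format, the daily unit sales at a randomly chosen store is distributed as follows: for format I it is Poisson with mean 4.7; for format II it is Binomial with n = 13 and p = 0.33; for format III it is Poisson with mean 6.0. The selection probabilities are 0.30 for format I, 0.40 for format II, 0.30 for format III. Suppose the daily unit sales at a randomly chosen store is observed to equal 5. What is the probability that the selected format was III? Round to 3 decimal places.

0.265

Likelihoods P(X=5 | ·): I: 0.17383; II: 0.204525; III: 0.160623.
Posterior ∝ prior × likelihood. Numerator for III: 0.3·0.160623 = 0.0481869.
Normalizing constant: 0.3·0.17383 + 0.4·0.204525 + 0.3·0.160623 = 0.182146.
P(III | observation) = 0.0481869 / 0.182146 = 0.264551.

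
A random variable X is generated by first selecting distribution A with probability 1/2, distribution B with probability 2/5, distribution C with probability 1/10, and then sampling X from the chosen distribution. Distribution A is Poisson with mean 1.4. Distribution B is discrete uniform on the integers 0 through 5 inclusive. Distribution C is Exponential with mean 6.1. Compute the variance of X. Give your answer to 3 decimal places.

Per component, A: μ=1.4, E[X²]=3.36; B: μ=2.5, E[X²]=9.16667; C: μ=6.1, E[X²]=74.42.
E[X] = 0.5·1.4 + 0.4·2.5 + 0.1·6.1 = 2.31.
E[X²] = 0.5·3.36 + 0.4·9.16667 + 0.1·74.42 = 12.7887.
Var(X) = E[X²] − (E[X])² = 12.7887 − 5.3361 = 7.45257.

7.453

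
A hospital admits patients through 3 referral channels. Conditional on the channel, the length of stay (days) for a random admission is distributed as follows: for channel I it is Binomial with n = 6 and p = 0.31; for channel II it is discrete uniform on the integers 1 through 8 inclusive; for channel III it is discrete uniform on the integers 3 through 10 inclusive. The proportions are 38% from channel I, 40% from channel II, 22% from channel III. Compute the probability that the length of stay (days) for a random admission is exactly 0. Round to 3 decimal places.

Conditional on each channel, P(X = 0): I: 0.107918; II: 0; III: 0.
By total probability, P(X = 0) = 0.38·0.107918 + 0.4·0 + 0.22·0 = 0.0410089.

0.041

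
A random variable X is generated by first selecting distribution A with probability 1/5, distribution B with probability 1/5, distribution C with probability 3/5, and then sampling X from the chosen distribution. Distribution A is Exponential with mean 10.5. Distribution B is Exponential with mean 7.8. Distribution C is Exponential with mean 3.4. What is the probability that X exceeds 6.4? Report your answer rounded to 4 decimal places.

0.2881

Conditional on each component, P(X > 6.4): A: 0.54361; B: 0.440206; C: 0.152231.
By total probability, P(X > 6.4) = 0.2·0.54361 + 0.2·0.440206 + 0.6·0.152231 = 0.288102.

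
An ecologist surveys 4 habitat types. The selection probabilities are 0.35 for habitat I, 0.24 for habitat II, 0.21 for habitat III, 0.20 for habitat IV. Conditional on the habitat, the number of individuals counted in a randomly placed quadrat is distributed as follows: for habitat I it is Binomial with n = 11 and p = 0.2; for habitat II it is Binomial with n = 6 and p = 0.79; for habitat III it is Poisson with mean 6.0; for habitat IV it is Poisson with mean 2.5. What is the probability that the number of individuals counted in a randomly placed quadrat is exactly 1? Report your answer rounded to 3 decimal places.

Conditional on each habitat, P(X = 1): I: 0.236223; II: 0.00193586; III: 0.0148725; IV: 0.205212.
By total probability, P(X = 1) = 0.35·0.236223 + 0.24·0.00193586 + 0.21·0.0148725 + 0.2·0.205212 = 0.127308.

0.127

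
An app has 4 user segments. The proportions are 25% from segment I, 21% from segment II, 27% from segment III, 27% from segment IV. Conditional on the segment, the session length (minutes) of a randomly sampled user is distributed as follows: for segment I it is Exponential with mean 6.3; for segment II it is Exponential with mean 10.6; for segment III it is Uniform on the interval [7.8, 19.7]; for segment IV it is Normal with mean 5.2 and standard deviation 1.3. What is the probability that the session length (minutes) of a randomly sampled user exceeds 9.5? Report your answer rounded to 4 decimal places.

Conditional on each segment, P(X > 9.5): I: 0.221366; II: 0.408107; III: 0.857143; IV: 0.000470341.
By total probability, P(X > 9.5) = 0.25·0.221366 + 0.21·0.408107 + 0.27·0.857143 + 0.27·0.000470341 = 0.3726.

0.3726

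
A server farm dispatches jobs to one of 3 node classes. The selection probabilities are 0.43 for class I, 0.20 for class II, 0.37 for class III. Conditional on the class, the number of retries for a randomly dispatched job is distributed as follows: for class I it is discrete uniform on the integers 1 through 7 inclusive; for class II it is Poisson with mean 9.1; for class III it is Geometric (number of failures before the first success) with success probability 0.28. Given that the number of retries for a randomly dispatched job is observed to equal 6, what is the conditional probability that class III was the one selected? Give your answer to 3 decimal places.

0.154

Likelihoods P(X=6 | ·): I: 0.142857; II: 0.0880716; III: 0.0390079.
Posterior ∝ prior × likelihood. Numerator for III: 0.37·0.0390079 = 0.0144329.
Normalizing constant: 0.43·0.142857 + 0.2·0.0880716 + 0.37·0.0390079 = 0.0934758.
P(III | observation) = 0.0144329 / 0.0934758 = 0.154403.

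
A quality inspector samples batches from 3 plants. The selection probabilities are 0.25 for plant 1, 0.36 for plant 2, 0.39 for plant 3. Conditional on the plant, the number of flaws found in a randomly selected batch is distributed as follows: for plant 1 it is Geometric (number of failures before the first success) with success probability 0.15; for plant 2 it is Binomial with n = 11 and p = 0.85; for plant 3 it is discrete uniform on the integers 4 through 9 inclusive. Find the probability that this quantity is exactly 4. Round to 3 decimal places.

Conditional on each plant, P(X = 4): 1: 0.0783009; 2: 0.000294326; 3: 0.166667.
By total probability, P(X = 4) = 0.25·0.0783009 + 0.36·0.000294326 + 0.39·0.166667 = 0.0846812.

0.085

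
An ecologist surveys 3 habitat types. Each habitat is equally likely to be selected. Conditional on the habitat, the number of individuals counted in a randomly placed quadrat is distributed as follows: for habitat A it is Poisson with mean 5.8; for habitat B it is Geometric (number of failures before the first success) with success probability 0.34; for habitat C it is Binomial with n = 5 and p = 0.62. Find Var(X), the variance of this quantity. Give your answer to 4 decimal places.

6.8428

Per component, A: μ=5.8, E[X²]=39.44; B: μ=1.94118, E[X²]=9.47751; C: μ=3.1, E[X²]=10.788.
E[X] = 0.333333·5.8 + 0.333333·1.94118 + 0.333333·3.1 = 3.61373.
E[X²] = 0.333333·39.44 + 0.333333·9.47751 + 0.333333·10.788 = 19.9018.
Var(X) = E[X²] − (E[X])² = 19.9018 − 13.059 = 6.84282.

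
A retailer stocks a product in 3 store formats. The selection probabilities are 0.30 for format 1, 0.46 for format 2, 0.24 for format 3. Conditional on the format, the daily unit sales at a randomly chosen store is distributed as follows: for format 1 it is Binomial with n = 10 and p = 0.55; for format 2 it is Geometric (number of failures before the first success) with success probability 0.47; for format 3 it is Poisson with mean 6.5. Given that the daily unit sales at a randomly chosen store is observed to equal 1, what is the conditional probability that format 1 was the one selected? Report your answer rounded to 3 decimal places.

Likelihoods P(X=1 | ·): 1: 0.00416174; 2: 0.2491; 3: 0.00977235.
Posterior ∝ prior × likelihood. Numerator for 1: 0.3·0.00416174 = 0.00124852.
Normalizing constant: 0.3·0.00416174 + 0.46·0.2491 + 0.24·0.00977235 = 0.11818.
P(1 | observation) = 0.00124852 / 0.11818 = 0.0105646.

0.011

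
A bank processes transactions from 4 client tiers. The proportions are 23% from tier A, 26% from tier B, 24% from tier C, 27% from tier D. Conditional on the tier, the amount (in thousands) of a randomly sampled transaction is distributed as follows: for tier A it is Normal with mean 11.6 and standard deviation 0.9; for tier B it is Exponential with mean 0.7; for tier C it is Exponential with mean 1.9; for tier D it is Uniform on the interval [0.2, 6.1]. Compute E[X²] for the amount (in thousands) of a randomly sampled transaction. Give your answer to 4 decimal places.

For each component E[X²] = Var + (mean)², giving A: 135.37; B: 0.98; C: 7.22; D: 12.8233.
Overall E[X²] = 0.23·135.37 + 0.26·0.98 + 0.24·7.22 + 0.27·12.8233 = 36.585.

36.5850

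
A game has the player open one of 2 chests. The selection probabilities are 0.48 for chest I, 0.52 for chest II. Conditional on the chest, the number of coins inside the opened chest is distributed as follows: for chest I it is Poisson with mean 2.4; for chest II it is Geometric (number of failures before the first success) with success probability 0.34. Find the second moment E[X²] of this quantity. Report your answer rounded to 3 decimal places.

For each component E[X²] = Var + (mean)², giving I: 8.16; II: 9.47751.
Overall E[X²] = 0.48·8.16 + 0.52·9.47751 = 8.8451.

8.845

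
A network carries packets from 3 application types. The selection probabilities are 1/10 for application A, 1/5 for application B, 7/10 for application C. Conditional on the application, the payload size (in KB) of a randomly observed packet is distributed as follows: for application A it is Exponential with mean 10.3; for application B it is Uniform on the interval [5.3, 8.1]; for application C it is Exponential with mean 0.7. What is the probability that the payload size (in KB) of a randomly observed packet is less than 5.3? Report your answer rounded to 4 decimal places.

Conditional on each application, P(X < 5.3): A: 0.402238; B: 0; C: 0.999485.
By total probability, P(X < 5.3) = 0.1·0.402238 + 0.2·0 + 0.7·0.999485 = 0.739863.

0.7399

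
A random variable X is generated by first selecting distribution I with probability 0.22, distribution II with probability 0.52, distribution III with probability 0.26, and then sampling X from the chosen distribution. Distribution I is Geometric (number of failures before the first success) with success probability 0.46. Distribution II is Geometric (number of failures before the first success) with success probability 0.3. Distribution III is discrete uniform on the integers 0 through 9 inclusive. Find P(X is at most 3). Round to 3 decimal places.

Conditional on each component, P(X ≤ 3): I: 0.914969; II: 0.7599; III: 0.4.
By total probability, P(X ≤ 3) = 0.22·0.914969 + 0.52·0.7599 + 0.26·0.4 = 0.700441.

0.700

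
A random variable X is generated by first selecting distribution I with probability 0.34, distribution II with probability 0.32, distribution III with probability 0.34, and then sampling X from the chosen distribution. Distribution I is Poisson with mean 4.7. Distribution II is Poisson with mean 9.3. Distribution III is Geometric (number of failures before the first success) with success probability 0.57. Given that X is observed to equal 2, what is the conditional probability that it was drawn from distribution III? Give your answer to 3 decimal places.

Likelihoods P(X=2 | ·): I: 0.100457; II: 0.00395364; III: 0.105393.
Posterior ∝ prior × likelihood. Numerator for III: 0.34·0.105393 = 0.0358336.
Normalizing constant: 0.34·0.100457 + 0.32·0.00395364 + 0.34·0.105393 = 0.0712543.
P(III | observation) = 0.0358336 / 0.0712543 = 0.502898.

0.503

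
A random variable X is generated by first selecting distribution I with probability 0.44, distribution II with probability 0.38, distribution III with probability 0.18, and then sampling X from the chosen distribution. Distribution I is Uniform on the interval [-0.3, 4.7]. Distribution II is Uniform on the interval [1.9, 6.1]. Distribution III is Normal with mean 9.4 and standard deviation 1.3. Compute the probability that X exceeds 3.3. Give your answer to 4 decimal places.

Conditional on each component, P(X > 3.3): I: 0.28; II: 0.666667; III: 0.999999.
By total probability, P(X > 3.3) = 0.44·0.28 + 0.38·0.666667 + 0.18·0.999999 = 0.556533.

0.5565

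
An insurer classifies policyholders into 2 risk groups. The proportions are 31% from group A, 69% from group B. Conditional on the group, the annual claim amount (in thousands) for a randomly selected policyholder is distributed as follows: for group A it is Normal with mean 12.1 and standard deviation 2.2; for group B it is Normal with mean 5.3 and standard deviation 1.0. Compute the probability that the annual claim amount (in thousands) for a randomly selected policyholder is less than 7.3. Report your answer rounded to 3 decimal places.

0.679

Conditional on each group, P(X < 7.3): A: 0.0145615; B: 0.97725.
By total probability, P(X < 7.3) = 0.31·0.0145615 + 0.69·0.97725 = 0.678816.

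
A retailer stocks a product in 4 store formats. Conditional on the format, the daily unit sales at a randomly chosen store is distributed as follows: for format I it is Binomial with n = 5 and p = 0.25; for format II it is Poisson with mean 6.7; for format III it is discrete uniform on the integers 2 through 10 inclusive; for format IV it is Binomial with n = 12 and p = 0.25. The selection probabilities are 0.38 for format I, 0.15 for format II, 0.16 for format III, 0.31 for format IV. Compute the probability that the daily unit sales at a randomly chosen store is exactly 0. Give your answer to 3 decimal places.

Conditional on each format, P(X = 0): I: 0.237305; II: 0.00123091; III: 0; IV: 0.0316764.
By total probability, P(X = 0) = 0.38·0.237305 + 0.15·0.00123091 + 0.16·0 + 0.31·0.0316764 = 0.10018.

0.100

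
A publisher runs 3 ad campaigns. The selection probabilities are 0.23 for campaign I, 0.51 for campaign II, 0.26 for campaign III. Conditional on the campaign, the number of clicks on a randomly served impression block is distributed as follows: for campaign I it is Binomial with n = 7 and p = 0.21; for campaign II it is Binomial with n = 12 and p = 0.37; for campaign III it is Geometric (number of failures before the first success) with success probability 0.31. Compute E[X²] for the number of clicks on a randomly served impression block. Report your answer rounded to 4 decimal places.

For each component E[X²] = Var + (mean)², giving I: 3.3222; II: 22.5108; III: 12.1342.
Overall E[X²] = 0.23·3.3222 + 0.51·22.5108 + 0.26·12.1342 = 15.3995.

15.3995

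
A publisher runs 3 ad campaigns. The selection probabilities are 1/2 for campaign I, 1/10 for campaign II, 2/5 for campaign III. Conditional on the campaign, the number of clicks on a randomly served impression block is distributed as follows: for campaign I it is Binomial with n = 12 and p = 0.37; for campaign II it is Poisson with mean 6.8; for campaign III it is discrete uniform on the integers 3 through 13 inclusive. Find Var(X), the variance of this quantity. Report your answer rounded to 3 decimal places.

8.949

Per component, I: μ=4.44, E[X²]=22.5108; II: μ=6.8, E[X²]=53.04; III: μ=8, E[X²]=74.
E[X] = 0.5·4.44 + 0.1·6.8 + 0.4·8 = 6.1.
E[X²] = 0.5·22.5108 + 0.1·53.04 + 0.4·74 = 46.1594.
Var(X) = E[X²] − (E[X])² = 46.1594 − 37.21 = 8.9494.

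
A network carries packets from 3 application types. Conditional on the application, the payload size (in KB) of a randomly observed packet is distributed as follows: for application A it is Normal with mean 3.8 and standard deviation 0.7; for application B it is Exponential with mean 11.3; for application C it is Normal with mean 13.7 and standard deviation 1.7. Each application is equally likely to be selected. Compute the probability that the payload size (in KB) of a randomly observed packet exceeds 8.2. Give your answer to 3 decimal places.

0.494

Conditional on each application, P(X > 8.2): A: 1.63175e-10; B: 0.484003; C: 0.999392.
By total probability, P(X > 8.2) = 0.333333·1.63175e-10 + 0.333333·0.484003 + 0.333333·0.999392 = 0.494465.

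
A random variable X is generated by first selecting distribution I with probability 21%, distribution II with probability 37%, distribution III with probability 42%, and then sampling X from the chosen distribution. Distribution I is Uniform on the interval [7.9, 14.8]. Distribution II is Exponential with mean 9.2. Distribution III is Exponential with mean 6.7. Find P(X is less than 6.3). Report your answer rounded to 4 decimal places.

0.4394

Conditional on each component, P(X < 6.3): I: 0; II: 0.4958; III: 0.609489.
By total probability, P(X < 6.3) = 0.21·0 + 0.37·0.4958 + 0.42·0.609489 = 0.439431.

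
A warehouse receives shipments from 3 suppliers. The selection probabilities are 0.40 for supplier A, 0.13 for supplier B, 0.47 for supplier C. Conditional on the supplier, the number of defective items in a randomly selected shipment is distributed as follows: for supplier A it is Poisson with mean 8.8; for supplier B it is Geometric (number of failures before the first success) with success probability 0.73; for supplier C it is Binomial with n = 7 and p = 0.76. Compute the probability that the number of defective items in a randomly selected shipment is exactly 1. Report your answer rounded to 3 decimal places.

0.027

Conditional on each supplier, P(X = 1): A: 0.00132645; B: 0.1971; C: 0.00101667.
By total probability, P(X = 1) = 0.4·0.00132645 + 0.13·0.1971 + 0.47·0.00101667 = 0.0266314.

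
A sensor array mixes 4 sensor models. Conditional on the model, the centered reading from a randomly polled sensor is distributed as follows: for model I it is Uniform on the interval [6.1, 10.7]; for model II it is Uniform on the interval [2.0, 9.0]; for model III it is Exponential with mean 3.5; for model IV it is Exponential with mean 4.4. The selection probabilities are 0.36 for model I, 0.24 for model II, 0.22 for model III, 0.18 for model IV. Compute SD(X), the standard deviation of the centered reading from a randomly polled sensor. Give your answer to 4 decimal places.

Per component, I: μ=8.4, E[X²]=72.3233; II: μ=5.5, E[X²]=34.3333; III: μ=3.5, E[X²]=24.5; IV: μ=4.4, E[X²]=38.72.
E[X] = 0.36·8.4 + 0.24·5.5 + 0.22·3.5 + 0.18·4.4 = 5.906.
E[X²] = 0.36·72.3233 + 0.24·34.3333 + 0.22·24.5 + 0.18·38.72 = 46.636.
Var(X) = E[X²] − (E[X])² = 46.636 − 34.8808 = 11.7552.
SD(X) = √11.7552 = 3.42858.

3.4286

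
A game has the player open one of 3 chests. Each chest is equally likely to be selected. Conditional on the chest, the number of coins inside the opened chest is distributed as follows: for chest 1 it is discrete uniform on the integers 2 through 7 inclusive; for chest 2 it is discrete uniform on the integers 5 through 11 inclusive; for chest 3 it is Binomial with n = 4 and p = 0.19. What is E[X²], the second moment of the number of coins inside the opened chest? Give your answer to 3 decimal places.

30.787

For each component E[X²] = Var + (mean)², giving 1: 23.1667; 2: 68; 3: 1.1932.
Overall E[X²] = 0.333333·23.1667 + 0.333333·68 + 0.333333·1.1932 = 30.7866.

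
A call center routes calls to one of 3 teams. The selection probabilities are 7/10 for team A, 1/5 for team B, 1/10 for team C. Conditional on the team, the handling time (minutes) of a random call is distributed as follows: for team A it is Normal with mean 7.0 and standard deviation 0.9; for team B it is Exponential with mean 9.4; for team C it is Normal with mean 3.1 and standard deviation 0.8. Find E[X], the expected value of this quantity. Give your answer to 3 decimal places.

7.090

Component means — A: 7; B: 9.4; C: 3.1.
E[X] = 0.7·7 + 0.2·9.4 + 0.1·3.1 = 7.09.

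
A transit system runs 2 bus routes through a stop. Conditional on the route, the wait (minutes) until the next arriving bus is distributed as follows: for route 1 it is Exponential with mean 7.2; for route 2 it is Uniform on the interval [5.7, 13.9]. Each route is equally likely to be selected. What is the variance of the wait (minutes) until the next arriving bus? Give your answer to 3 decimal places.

Per component, 1: μ=7.2, E[X²]=103.68; 2: μ=9.8, E[X²]=101.643.
E[X] = 0.5·7.2 + 0.5·9.8 = 8.5.
E[X²] = 0.5·103.68 + 0.5·101.643 = 102.662.
Var(X) = E[X²] − (E[X])² = 102.662 − 72.25 = 30.4117.

30.412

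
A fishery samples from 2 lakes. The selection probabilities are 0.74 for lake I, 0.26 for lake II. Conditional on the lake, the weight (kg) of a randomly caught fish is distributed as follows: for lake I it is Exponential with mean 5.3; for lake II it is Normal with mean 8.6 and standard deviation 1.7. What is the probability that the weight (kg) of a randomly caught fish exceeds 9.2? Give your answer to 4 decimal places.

Conditional on each lake, P(X > 9.2): I: 0.17625; II: 0.362066.
By total probability, P(X > 9.2) = 0.74·0.17625 + 0.26·0.362066 = 0.224563.

0.2246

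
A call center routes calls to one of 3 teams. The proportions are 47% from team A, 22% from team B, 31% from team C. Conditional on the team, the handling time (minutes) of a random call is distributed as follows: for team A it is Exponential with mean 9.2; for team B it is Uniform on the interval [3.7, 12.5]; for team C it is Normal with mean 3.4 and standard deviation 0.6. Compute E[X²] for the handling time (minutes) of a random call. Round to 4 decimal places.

99.1107

For each component E[X²] = Var + (mean)², giving A: 169.28; B: 72.0633; C: 11.92.
Overall E[X²] = 0.47·169.28 + 0.22·72.0633 + 0.31·11.92 = 99.1107.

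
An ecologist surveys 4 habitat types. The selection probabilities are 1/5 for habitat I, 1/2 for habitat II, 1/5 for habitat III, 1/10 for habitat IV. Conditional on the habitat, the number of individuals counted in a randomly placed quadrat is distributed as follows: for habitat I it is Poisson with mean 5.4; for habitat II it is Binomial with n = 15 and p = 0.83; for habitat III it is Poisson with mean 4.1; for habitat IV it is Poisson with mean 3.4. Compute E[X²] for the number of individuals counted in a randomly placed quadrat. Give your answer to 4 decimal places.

91.1495

For each component E[X²] = Var + (mean)², giving I: 34.56; II: 157.119; III: 20.91; IV: 14.96.
Overall E[X²] = 0.2·34.56 + 0.5·157.119 + 0.2·20.91 + 0.1·14.96 = 91.1495.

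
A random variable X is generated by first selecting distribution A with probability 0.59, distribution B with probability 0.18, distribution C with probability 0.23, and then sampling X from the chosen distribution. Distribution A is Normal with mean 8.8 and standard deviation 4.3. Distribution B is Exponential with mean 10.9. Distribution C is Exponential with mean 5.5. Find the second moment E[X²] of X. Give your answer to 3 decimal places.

For each component E[X²] = Var + (mean)², giving A: 95.93; B: 237.62; C: 60.5.
Overall E[X²] = 0.59·95.93 + 0.18·237.62 + 0.23·60.5 = 113.285.

113.285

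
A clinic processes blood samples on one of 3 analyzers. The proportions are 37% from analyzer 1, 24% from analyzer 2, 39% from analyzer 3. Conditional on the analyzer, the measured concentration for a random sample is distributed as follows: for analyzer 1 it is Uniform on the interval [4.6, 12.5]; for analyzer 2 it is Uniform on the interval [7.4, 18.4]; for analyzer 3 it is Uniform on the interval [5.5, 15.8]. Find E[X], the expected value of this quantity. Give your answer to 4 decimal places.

Component means — 1: 8.55; 2: 12.9; 3: 10.65.
E[X] = 0.37·8.55 + 0.24·12.9 + 0.39·10.65 = 10.413.

10.4130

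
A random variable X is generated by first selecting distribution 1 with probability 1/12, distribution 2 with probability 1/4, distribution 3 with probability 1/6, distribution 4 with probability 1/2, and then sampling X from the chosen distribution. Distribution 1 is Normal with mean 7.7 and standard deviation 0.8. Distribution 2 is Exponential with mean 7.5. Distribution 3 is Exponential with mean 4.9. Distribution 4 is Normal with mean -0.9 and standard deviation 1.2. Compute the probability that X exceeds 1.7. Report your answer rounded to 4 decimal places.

Conditional on each component, P(X > 1.7): 1: 1; 2: 0.797186; 3: 0.706849; 4: 0.0151301.
By total probability, P(X > 1.7) = 0.0833333·1 + 0.25·0.797186 + 0.166667·0.706849 + 0.5·0.0151301 = 0.408003.

0.4080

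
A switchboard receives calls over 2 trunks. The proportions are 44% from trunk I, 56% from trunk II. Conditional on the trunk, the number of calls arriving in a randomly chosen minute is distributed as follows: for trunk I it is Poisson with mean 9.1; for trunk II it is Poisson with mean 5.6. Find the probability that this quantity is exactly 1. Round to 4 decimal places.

Conditional on each trunk, P(X = 1): I: 0.00101616; II: 0.020708.
By total probability, P(X = 1) = 0.44·0.00101616 + 0.56·0.020708 = 0.0120436.

0.0120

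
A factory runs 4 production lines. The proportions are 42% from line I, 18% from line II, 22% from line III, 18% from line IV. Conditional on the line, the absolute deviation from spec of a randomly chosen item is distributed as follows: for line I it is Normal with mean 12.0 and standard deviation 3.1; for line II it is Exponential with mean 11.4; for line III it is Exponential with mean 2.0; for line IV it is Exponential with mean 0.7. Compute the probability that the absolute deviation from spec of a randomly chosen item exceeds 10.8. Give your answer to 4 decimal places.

Conditional on each line, P(X > 10.8): I: 0.650658; II: 0.38776; III: 0.00451658; IV: 1.99277e-07.
By total probability, P(X > 10.8) = 0.42·0.650658 + 0.18·0.38776 + 0.22·0.00451658 + 0.18·1.99277e-07 = 0.344067.

0.3441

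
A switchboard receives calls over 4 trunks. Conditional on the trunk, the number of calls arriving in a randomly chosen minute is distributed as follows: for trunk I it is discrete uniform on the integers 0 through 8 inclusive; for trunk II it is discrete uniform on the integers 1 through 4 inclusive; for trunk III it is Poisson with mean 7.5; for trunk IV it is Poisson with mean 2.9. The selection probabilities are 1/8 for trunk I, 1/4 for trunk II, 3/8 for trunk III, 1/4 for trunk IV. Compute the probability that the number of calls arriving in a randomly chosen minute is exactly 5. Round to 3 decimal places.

0.078

Conditional on each trunk, P(X = 5): I: 0.111111; II: 0; III: 0.109375; IV: 0.0940491.
By total probability, P(X = 5) = 0.125·0.111111 + 0.25·0 + 0.375·0.109375 + 0.25·0.0940491 = 0.0784166.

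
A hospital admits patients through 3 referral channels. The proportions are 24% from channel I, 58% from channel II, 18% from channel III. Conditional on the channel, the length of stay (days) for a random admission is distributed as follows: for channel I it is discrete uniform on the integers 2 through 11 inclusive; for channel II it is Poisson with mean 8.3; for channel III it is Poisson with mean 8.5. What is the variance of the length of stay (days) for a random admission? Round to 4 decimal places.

Per component, I: μ=6.5, E[X²]=50.5; II: μ=8.3, E[X²]=77.19; III: μ=8.5, E[X²]=80.75.
E[X] = 0.24·6.5 + 0.58·8.3 + 0.18·8.5 = 7.904.
E[X²] = 0.24·50.5 + 0.58·77.19 + 0.18·80.75 = 71.4252.
Var(X) = E[X²] − (E[X])² = 71.4252 − 62.4732 = 8.95198.

8.9520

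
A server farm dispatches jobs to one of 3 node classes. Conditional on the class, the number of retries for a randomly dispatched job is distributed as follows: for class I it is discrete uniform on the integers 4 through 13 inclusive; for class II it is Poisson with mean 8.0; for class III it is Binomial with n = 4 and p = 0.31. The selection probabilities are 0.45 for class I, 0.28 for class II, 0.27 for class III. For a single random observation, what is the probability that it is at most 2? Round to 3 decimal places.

Conditional on each class, P(X ≤ 2): I: 0; II: 0.013754; III: 0.908542.
By total probability, P(X ≤ 2) = 0.45·0 + 0.28·0.013754 + 0.27·0.908542 = 0.249157.

0.249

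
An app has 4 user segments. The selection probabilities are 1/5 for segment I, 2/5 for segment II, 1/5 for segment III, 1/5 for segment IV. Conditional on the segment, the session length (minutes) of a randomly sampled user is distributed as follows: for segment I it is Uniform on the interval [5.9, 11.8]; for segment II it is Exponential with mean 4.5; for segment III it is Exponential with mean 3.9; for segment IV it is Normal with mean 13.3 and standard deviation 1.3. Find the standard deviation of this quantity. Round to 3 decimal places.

5.010

Per component, I: μ=8.85, E[X²]=81.2233; II: μ=4.5, E[X²]=40.5; III: μ=3.9, E[X²]=30.42; IV: μ=13.3, E[X²]=178.58.
E[X] = 0.2·8.85 + 0.4·4.5 + 0.2·3.9 + 0.2·13.3 = 7.01.
E[X²] = 0.2·81.2233 + 0.4·40.5 + 0.2·30.42 + 0.2·178.58 = 74.2447.
Var(X) = E[X²] − (E[X])² = 74.2447 − 49.1401 = 25.1046.
SD(X) = √25.1046 = 5.01045.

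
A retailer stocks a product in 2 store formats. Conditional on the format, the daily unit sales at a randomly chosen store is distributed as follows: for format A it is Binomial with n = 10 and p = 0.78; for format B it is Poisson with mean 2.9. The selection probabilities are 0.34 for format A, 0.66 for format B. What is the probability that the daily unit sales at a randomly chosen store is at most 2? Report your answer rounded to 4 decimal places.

Conditional on each format, P(X ≤ 2): A: 0.000159921; B: 0.445963.
By total probability, P(X ≤ 2) = 0.34·0.000159921 + 0.66·0.445963 = 0.29439.

0.2944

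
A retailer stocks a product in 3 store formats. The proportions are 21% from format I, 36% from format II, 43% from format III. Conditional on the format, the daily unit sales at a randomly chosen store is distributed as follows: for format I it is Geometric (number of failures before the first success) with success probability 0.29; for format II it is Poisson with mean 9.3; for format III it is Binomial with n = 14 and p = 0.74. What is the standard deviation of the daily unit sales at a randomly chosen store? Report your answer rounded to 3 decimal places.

Per component, I: μ=2.44828, E[X²]=14.4364; II: μ=9.3, E[X²]=95.79; III: μ=10.36, E[X²]=110.023.
E[X] = 0.21·2.44828 + 0.36·9.3 + 0.43·10.36 = 8.31694.
E[X²] = 0.21·14.4364 + 0.36·95.79 + 0.43·110.023 = 84.826.
Var(X) = E[X²] − (E[X])² = 84.826 − 69.1715 = 15.6546.
SD(X) = √15.6546 = 3.95658.

3.957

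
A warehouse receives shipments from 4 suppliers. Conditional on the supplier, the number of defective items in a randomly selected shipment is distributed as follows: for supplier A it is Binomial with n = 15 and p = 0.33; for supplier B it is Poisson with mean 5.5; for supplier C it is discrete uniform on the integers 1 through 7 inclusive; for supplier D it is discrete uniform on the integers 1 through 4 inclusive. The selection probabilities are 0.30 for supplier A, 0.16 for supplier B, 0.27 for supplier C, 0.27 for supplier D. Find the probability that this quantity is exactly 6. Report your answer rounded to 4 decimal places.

Conditional on each supplier, P(X = 6): A: 0.175858; B: 0.157117; C: 0.142857; D: 0.
By total probability, P(X = 6) = 0.3·0.175858 + 0.16·0.157117 + 0.27·0.142857 + 0.27·0 = 0.116467.

0.1165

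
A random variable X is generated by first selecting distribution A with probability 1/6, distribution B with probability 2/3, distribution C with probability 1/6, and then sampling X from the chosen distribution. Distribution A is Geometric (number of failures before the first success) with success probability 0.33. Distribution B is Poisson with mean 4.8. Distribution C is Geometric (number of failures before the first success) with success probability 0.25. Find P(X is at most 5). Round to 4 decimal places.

0.7226

Conditional on each component, P(X ≤ 5): A: 0.909542; B: 0.651006; C: 0.822021.
By total probability, P(X ≤ 5) = 0.166667·0.909542 + 0.666667·0.651006 + 0.166667·0.822021 = 0.722598.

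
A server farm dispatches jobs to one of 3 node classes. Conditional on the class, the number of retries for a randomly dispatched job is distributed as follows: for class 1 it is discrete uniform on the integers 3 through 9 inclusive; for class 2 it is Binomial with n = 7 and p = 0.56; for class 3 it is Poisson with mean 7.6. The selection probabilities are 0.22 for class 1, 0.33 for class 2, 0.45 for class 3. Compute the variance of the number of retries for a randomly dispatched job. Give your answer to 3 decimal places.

7.448

Per component, 1: μ=6, E[X²]=40; 2: μ=3.92, E[X²]=17.0912; 3: μ=7.6, E[X²]=65.36.
E[X] = 0.22·6 + 0.33·3.92 + 0.45·7.6 = 6.0336.
E[X²] = 0.22·40 + 0.33·17.0912 + 0.45·65.36 = 43.8521.
Var(X) = E[X²] − (E[X])² = 43.8521 − 36.4043 = 7.44777.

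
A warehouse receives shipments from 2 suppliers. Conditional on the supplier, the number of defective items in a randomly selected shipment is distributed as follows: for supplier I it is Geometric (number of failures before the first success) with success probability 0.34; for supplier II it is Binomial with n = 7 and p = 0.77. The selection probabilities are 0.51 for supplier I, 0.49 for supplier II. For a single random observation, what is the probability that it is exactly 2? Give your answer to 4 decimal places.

Conditional on each supplier, P(X = 2): I: 0.148104; II: 0.00801383.
By total probability, P(X = 2) = 0.51·0.148104 + 0.49·0.00801383 = 0.0794598.

0.0795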